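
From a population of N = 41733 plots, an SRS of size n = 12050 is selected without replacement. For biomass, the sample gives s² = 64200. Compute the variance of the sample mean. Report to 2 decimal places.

Under SRS without replacement, Var(ȳ) = (1 − f)·s²/n with f = n/N = 12050/41733 = 0.28874033.
Var(ȳ) = (1 − 0.28874033)·64200/12050 = 0.71125967·5.3278008 = 3.7894499.

3.79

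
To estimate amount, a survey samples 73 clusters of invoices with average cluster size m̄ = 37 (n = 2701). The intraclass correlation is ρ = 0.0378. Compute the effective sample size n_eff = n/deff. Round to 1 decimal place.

deff = 1 + (37 − 1)·0.0378 = 1 + 1.3608 = 2.3608.
n_eff = 2701 / 2.3608 = 1144.1.

1144.1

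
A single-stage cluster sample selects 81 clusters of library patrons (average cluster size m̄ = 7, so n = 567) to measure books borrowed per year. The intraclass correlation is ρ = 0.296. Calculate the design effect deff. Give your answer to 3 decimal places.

deff = 1 + (7 − 1)·0.296 = 1 + 1.776 = 2.776.

2.776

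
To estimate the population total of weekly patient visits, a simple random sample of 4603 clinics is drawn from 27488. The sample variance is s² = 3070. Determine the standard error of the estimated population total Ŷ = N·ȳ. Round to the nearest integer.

20483

Var(Ŷ) = N²·Var(ȳ) = N²·(1 − n/N)·s²/n.
f = 4603/27488 = 0.16745489; Var(ȳ) = 0.83254511·3070/4603 = 0.55527123.
Var(Ŷ) = 27488² · 0.55527123 = 4.1955747 × 10^8.
SE(Ŷ) = √(4.1955747 × 10^8) = 20483.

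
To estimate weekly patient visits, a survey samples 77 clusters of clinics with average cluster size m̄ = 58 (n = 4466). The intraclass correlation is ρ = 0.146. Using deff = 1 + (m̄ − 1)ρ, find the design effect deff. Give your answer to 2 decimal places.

9.32

deff = 1 + (58 − 1)·0.146 = 1 + 8.322 = 9.322.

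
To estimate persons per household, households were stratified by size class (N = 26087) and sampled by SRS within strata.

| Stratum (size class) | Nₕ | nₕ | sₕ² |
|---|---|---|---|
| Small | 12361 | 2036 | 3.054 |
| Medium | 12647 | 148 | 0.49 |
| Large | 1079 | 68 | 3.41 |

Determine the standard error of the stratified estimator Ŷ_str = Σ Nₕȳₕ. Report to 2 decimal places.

877.21

Var(Ŷ_str) = Σₕ Nₕ²(1 − fₕ)sₕ²/nₕ.
Small: 12361²·(1 − 2036/12361)·3.054/2036 = 191440.99.
Medium: 12647²·(1 − 148/12647)·0.49/148 = 523355.93.
Large: 1079²·(1 − 68/1079)·3.41/68 = 54703.872.
Sum = 769500.79.
SE = √(769500.79) = 877.21.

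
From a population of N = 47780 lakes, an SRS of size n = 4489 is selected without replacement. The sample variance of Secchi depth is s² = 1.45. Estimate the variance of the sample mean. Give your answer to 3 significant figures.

Under SRS without replacement, Var(ȳ) = (1 − f)·s²/n with f = n/N = 4489/47780 = 0.09395144.
Var(ȳ) = (1 − 0.09395144)·1.45/4489 = 0.90604856·3.2301181 × 10^-4 = 2.9266438 × 10^-4.

2.93 × 10^-4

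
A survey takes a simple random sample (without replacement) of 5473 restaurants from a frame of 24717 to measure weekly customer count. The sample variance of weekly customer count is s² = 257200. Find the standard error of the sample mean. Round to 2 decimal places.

Under SRS without replacement, Var(ȳ) = (1 − f)·s²/n with f = n/N = 5473/24717 = 0.22142655.
Var(ȳ) = (1 − 0.22142655)·257200/5473 = 0.77857345·46.994336 = 36.588542.
SE(ȳ) = √(36.588542) = 6.05.

6.05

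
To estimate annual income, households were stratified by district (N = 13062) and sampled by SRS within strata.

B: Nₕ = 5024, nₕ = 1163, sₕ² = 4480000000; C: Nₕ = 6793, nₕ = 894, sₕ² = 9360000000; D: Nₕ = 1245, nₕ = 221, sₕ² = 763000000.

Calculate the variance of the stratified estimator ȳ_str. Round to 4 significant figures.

2.923 × 10^6

Var(ȳ_str) = Σₕ Wₕ²(1 − fₕ)sₕ²/nₕ with Wₕ = Nₕ/N, N = 13062.
B: Wₕ = 0.38462716; term = 0.38462716²·(1 − 0.23148885)·4480000000/1163 = 437953.87.
C: Wₕ = 0.52005818; term = 0.52005818²·(1 − 0.13160607)·9360000000/894 = 2.4590026 × 10^6.
D: Wₕ = 0.09531465; term = 0.09531465²·(1 − 0.17751004)·763000000/221 = 25797.773.
Sum = 2.9227542 × 10^6.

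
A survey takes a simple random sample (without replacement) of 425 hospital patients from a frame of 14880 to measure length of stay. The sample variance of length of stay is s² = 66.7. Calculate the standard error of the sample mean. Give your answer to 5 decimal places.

Under SRS without replacement, Var(ȳ) = (1 − f)·s²/n with f = n/N = 425/14880 = 0.02856183.
Var(ȳ) = (1 − 0.02856183)·66.7/425 = 0.97143817·0.15694118 = 0.15245865.
SE(ȳ) = √(0.15245865) = 0.39046.

0.39046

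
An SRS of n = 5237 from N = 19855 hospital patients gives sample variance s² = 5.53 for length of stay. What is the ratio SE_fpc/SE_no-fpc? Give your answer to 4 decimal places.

0.8580

f = n/N = 5237/19855 = 0.26376228.
SE_no-fpc = √(s²/n) = 0.032495354; SE_fpc = √((1−f)s²/n) = 0.02788241.
Ratio = √(1−f) = 0.85804296.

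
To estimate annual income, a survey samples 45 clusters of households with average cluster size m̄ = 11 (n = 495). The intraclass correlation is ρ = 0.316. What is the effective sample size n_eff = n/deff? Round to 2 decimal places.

deff = 1 + (11 − 1)·0.316 = 1 + 3.16 = 4.16.
n_eff = 495 / 4.16 = 118.99.

118.99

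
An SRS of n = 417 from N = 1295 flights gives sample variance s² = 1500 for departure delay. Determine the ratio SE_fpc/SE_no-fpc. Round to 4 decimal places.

f = n/N = 417/1295 = 0.32200772.
SE_no-fpc = √(s²/n) = 1.8966081; SE_fpc = √((1−f)s²/n) = 1.5616725.
Ratio = √(1−f) = 0.82340286.

0.8234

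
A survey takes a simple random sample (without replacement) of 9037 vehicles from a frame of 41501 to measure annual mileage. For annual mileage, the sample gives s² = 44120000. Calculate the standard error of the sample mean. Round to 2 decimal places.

Under SRS without replacement, Var(ȳ) = (1 − f)·s²/n with f = n/N = 9037/41501 = 0.21775379.
Var(ȳ) = (1 − 0.21775379)·44120000/9037 = 0.78224621·4882.1512 = 3819.0442.
SE(ȳ) = √(3819.0442) = 61.80.

61.80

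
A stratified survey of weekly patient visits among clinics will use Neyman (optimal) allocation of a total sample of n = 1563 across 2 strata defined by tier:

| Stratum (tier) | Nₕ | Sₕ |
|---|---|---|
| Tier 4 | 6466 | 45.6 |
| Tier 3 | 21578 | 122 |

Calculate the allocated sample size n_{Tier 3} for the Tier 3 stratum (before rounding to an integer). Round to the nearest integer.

Neyman allocation: nₕ = n·NₕSₕ / Σⱼ NⱼSⱼ.
Σ NⱼSⱼ = 6466·45.6 + 21578·122 = 2.9273656 × 10^6.
n_{Tier 3} = 1563·21578·122 / (2.9273656 × 10^6) = 1406.

1406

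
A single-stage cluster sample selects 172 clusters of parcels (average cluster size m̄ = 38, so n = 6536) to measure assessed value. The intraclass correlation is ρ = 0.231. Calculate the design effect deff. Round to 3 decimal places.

9.547

deff = 1 + (38 − 1)·0.231 = 1 + 8.547 = 9.547.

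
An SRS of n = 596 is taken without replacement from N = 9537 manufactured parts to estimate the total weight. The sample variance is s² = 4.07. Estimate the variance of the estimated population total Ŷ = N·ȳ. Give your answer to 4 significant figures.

Var(Ŷ) = N²·Var(ȳ) = N²·(1 − n/N)·s²/n.
f = 596/9537 = 0.06249345; Var(ȳ) = 0.93750655·4.07/596 = 0.0064021001.
Var(Ŷ) = 9537² · 0.0064021001 = 582298.97.

582300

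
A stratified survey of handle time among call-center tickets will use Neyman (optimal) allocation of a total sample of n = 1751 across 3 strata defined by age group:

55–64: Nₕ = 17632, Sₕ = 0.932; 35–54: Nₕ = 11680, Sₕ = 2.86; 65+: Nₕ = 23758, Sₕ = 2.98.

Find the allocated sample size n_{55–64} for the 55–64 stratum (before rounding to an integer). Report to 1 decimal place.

Neyman allocation: nₕ = n·NₕSₕ / Σⱼ NⱼSⱼ.
Σ NⱼSⱼ = 17632·0.932 + 11680·2.86 + 23758·2.98 = 120636.66.
n_{55–64} = 1751·17632·0.932 / 120636.66 = 238.5.

238.5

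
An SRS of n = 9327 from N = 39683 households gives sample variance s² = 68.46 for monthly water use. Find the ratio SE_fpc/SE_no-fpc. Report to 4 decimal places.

0.8746

f = n/N = 9327/39683 = 0.23503767.
SE_no-fpc = √(s²/n) = 0.085673687; SE_fpc = √((1−f)s²/n) = 0.074932027.
Ratio = √(1−f) = 0.87462125.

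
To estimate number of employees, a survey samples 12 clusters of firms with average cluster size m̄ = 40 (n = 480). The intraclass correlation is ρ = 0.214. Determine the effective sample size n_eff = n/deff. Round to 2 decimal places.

deff = 1 + (40 − 1)·0.214 = 1 + 8.346 = 9.346.
n_eff = 480 / 9.346 = 51.36.

51.36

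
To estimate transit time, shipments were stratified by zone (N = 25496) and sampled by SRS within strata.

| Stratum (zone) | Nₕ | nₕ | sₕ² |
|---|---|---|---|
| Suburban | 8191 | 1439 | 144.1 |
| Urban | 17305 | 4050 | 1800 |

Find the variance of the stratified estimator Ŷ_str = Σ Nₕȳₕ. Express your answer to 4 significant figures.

1.075 × 10^8

Var(Ŷ_str) = Σₕ Nₕ²(1 − fₕ)sₕ²/nₕ.
Suburban: 8191²·(1 − 1439/8191)·144.1/1439 = 5.5382499 × 10^6.
Urban: 17305²·(1 − 4050/17305)·1800/4050 = 1.0194568 × 10^8.
Sum = 1.0748393 × 10^8.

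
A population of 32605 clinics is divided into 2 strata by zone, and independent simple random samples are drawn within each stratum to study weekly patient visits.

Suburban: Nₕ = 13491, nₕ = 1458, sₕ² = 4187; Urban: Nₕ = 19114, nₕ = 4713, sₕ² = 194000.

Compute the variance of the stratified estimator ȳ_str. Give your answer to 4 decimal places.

Var(ȳ_str) = Σₕ Wₕ²(1 − fₕ)sₕ²/nₕ with Wₕ = Nₕ/N, N = 32605.
Suburban: Wₕ = 0.41377089; term = 0.41377089²·(1 − 0.10807205)·4187/1458 = 0.43852574.
Urban: Wₕ = 0.58622911; term = 0.58622911²·(1 − 0.24657319)·194000/4713 = 10.658108.
Sum = 11.096634.

11.0966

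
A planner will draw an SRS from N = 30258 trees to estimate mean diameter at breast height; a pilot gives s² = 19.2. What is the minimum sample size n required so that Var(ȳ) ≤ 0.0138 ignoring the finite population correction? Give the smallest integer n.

1392

Without fpc, n₀ = s²/D = 19.2/0.0138 = 1391.3043.
Rounding up, n = 1392.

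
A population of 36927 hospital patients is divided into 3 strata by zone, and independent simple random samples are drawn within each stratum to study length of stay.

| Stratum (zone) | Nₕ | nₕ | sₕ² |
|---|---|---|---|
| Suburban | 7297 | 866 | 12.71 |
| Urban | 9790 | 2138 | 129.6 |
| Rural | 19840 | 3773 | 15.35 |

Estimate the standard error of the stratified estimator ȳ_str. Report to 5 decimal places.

0.06918

Var(ȳ_str) = Σₕ Wₕ²(1 − fₕ)sₕ²/nₕ with Wₕ = Nₕ/N, N = 36927.
Suburban: Wₕ = 0.19760609; term = 0.19760609²·(1 − 0.11867891)·12.71/866 = 5.0508266 × 10^-4.
Urban: Wₕ = 0.26511766; term = 0.26511766²·(1 − 0.21838611)·129.6/2138 = 0.0033301738.
Rural: Wₕ = 0.53727625; term = 0.53727625²·(1 − 0.19017137)·15.35/3773 = 9.5106453 × 10^-4.
Sum = 0.004786321.
SE = √(0.004786321) = 0.06918.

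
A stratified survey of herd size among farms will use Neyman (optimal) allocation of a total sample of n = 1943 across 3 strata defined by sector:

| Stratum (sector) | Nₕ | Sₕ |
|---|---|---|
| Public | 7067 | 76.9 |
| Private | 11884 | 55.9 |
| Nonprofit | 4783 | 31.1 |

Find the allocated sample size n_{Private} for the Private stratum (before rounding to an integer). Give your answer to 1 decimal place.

Neyman allocation: nₕ = n·NₕSₕ / Σⱼ NⱼSⱼ.
Σ NⱼSⱼ = 7067·76.9 + 11884·55.9 + 4783·31.1 = 1.3565192 × 10^6.
n_{Private} = 1943·11884·55.9 / (1.3565192 × 10^6) = 951.5.

951.5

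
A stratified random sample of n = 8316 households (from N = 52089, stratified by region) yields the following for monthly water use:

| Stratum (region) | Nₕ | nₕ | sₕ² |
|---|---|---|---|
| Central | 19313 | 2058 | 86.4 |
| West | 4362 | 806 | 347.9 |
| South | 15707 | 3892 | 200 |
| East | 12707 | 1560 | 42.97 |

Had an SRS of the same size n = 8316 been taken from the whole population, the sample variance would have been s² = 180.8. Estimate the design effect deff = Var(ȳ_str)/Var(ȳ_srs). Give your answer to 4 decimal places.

0.6884

Var(ȳ_str) = Σ Wₕ²(1−fₕ)sₕ²/nₕ with Wₕ = Nₕ/52089:
  Central: (19313/52089)²·(1−2058/19313)·86.4/2058 = 0.0051563339
  West: (4362/52089)²·(1−806/4362)·347.9/806 = 0.0024676
  South: (15707/52089)²·(1−3892/15707)·200/3892 = 0.003514731
  East: (12707/52089)²·(1−1560/12707)·42.97/1560 = 0.0014379697
  → Var(ȳ_str) = 0.012576635.
Var(ȳ_srs) = (1 − 8316/52089)·180.8/8316 = 0.018270239.
deff = 0.012576635 / 0.018270239 = 0.6884.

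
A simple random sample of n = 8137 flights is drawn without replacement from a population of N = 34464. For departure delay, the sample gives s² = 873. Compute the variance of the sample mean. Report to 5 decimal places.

0.08196

Under SRS without replacement, Var(ȳ) = (1 − f)·s²/n with f = n/N = 8137/34464 = 0.23610144.
Var(ȳ) = (1 − 0.23610144)·873/8137 = 0.76389856·0.1072877 = 0.081956918.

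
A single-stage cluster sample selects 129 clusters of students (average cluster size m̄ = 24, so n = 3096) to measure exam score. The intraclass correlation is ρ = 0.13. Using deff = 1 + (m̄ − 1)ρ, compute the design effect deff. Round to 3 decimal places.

deff = 1 + (24 − 1)·0.13 = 1 + 2.99 = 3.99.

3.990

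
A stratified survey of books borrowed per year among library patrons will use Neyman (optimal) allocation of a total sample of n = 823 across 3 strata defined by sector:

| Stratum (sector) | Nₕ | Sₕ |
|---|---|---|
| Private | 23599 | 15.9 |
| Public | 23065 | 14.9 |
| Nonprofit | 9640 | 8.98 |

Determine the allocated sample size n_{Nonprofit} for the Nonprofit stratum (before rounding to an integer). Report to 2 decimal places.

Neyman allocation: nₕ = n·NₕSₕ / Σⱼ NⱼSⱼ.
Σ NⱼSⱼ = 23599·15.9 + 23065·14.9 + 9640·8.98 = 805459.8.
n_{Nonprofit} = 823·9640·8.98 / 805459.8 = 88.45.

88.45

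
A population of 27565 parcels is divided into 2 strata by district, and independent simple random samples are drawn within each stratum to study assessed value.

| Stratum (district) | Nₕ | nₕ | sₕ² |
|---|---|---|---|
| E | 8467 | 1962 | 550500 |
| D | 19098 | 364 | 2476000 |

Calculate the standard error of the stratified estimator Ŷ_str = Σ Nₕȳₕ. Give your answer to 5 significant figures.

Var(Ŷ_str) = Σₕ Nₕ²(1 − fₕ)sₕ²/nₕ.
E: 8467²·(1 − 1962/8467)·550500/1962 = 1.5453796 × 10^10.
D: 19098²·(1 − 364/19098)·2476000/364 = 2.4337035 × 10^12.
Sum = 2.4491573 × 10^12.
SE = √(2.4491573 × 10^12) = 1.5650 × 10^6.

1.5650 × 10^6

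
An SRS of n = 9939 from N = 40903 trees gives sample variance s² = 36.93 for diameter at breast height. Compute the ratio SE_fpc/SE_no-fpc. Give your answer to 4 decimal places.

f = n/N = 9939/40903 = 0.24298951.
SE_no-fpc = √(s²/n) = 0.060956259; SE_fpc = √((1−f)s²/n) = 0.053035816.
Ratio = √(1−f) = 0.87006350.

0.8701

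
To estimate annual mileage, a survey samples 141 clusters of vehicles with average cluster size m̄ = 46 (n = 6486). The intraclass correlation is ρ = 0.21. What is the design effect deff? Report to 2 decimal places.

deff = 1 + (46 − 1)·0.21 = 1 + 9.45 = 10.45.

10.45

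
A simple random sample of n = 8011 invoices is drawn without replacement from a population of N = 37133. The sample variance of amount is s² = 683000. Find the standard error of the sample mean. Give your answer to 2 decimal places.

8.18

Under SRS without replacement, Var(ȳ) = (1 − f)·s²/n with f = n/N = 8011/37133 = 0.21573802.
Var(ȳ) = (1 − 0.21573802)·683000/8011 = 0.78426198·85.257771 = 66.864428.
SE(ȳ) = √(66.864428) = 8.18.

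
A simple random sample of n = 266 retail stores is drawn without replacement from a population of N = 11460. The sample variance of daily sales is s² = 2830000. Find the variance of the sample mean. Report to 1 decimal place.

10392.2

Under SRS without replacement, Var(ȳ) = (1 − f)·s²/n with f = n/N = 266/11460 = 0.02321117.
Var(ȳ) = (1 − 0.02321117)·2830000/266 = 0.97678883·10639.098 = 10392.152.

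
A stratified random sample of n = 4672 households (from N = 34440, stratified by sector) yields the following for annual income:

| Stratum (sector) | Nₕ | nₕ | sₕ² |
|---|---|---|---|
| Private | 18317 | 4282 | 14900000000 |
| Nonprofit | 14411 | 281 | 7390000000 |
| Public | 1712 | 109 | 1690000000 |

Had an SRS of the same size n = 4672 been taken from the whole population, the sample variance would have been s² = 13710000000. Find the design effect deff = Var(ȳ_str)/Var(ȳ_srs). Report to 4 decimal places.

2.0915

Var(ȳ_str) = Σ Wₕ²(1−fₕ)sₕ²/nₕ with Wₕ = Nₕ/34440:
  Private: (18317/34440)²·(1−4282/18317)·14900000000/4282 = 754188.81
  Nonprofit: (14411/34440)²·(1−281/14411)·7390000000/281 = 4.5148998 × 10^6
  Public: (1712/34440)²·(1−109/1712)·1690000000/109 = 35873.29
  → Var(ȳ_str) = 5.3049619 × 10^6.
Var(ȳ_srs) = (1 − 4672/34440)·13710000000/4672 = 2.5364198 × 10^6.
deff = (5.3049619 × 10^6) / (2.5364198 × 10^6) = 2.0915.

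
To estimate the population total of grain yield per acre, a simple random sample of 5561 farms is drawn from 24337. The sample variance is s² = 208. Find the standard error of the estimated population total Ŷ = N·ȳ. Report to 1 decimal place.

Var(Ŷ) = N²·Var(ȳ) = N²·(1 − n/N)·s²/n.
f = 5561/24337 = 0.22849982; Var(ȳ) = 0.77150018·208/5561 = 0.028856687.
Var(Ŷ) = 24337² · 0.028856687 = 1.7091515 × 10^7.
SE(Ŷ) = √(1.7091515 × 10^7) = 4134.2.

4134.2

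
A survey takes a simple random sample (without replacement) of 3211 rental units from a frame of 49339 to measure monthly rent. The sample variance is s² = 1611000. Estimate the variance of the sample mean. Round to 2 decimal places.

469.06

Under SRS without replacement, Var(ȳ) = (1 − f)·s²/n with f = n/N = 3211/49339 = 0.06508036.
Var(ȳ) = (1 − 0.06508036)·1611000/3211 = 0.93491964·501.71286 = 469.06121.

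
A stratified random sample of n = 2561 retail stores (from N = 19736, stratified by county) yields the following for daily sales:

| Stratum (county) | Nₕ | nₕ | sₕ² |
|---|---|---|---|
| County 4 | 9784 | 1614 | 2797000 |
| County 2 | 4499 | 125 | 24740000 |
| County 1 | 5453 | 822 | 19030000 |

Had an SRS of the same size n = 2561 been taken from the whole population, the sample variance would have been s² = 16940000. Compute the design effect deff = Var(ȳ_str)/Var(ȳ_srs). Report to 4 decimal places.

2.0596

Var(ȳ_str) = Σ Wₕ²(1−fₕ)sₕ²/nₕ with Wₕ = Nₕ/19736:
  County 4: (9784/19736)²·(1−1614/9784)·2797000/1614 = 355.63882
  County 2: (4499/19736)²·(1−125/4499)·24740000/125 = 9999.2213
  County 1: (5453/19736)²·(1−822/5453)·19030000/822 = 1500.9249
  → Var(ȳ_str) = 11855.785.
Var(ȳ_srs) = (1 − 2561/19736)·16940000/2561 = 5756.2737.
deff = 11855.785 / 5756.2737 = 2.0596.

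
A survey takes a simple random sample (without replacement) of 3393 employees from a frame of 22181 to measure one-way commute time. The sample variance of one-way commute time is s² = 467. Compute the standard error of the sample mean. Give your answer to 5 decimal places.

Under SRS without replacement, Var(ȳ) = (1 − f)·s²/n with f = n/N = 3393/22181 = 0.15296876.
Var(ȳ) = (1 − 0.15296876)·467/3393 = 0.84703124·0.13763631 = 0.11658225.
SE(ȳ) = √(0.11658225) = 0.34144.

0.34144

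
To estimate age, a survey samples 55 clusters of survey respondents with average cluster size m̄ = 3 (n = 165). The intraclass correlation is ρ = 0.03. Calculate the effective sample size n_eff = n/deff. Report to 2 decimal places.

155.66

deff = 1 + (3 − 1)·0.03 = 1 + 0.06 = 1.06.
n_eff = 165 / 1.06 = 155.66.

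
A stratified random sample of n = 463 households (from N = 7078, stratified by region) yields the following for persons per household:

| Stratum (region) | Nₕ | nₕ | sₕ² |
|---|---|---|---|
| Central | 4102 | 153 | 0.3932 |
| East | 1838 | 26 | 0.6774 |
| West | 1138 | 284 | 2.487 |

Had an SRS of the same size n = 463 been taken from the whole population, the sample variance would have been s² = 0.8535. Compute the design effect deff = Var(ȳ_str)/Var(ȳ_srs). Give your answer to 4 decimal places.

Var(ȳ_str) = Σ Wₕ²(1−fₕ)sₕ²/nₕ with Wₕ = Nₕ/7078:
  Central: (4102/7078)²·(1−153/4102)·0.3932/153 = 8.3096695 × 10^-4
  East: (1838/7078)²·(1−26/1838)·0.6774/26 = 0.0017320261
  West: (1138/7078)²·(1−284/1138)·2.487/284 = 1.6987773 × 10^-4
  → Var(ȳ_str) = 0.0027328708.
Var(ȳ_srs) = (1 − 463/7078)·0.8535/463 = 0.0017228276.
deff = 0.0027328708 / 0.0017228276 = 1.5863.

1.5863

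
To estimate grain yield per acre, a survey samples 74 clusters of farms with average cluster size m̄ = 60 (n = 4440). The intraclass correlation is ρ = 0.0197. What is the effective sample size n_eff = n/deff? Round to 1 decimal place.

deff = 1 + (60 − 1)·0.0197 = 1 + 1.1623 = 2.1623.
n_eff = 4440 / 2.1623 = 2053.4.

2053.4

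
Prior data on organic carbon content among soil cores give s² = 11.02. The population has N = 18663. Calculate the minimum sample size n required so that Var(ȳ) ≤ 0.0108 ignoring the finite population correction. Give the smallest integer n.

1021

Without fpc, n₀ = s²/D = 11.02/0.0108 = 1020.3704.
Rounding up, n = 1021.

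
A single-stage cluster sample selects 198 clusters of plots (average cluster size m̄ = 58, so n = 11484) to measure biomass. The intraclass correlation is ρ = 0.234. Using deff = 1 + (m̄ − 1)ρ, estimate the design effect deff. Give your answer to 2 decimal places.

14.34

deff = 1 + (58 − 1)·0.234 = 1 + 13.338 = 14.338.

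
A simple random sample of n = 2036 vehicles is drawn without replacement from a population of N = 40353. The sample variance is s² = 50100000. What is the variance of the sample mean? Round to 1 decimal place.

23365.5

Under SRS without replacement, Var(ȳ) = (1 − f)·s²/n with f = n/N = 2036/40353 = 0.05045474.
Var(ȳ) = (1 − 0.05045474)·50100000/2036 = 0.94954526·24607.073 = 23365.529.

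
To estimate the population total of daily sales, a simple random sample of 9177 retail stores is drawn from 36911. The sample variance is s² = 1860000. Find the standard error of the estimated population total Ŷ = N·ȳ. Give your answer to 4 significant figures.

455500

Var(Ŷ) = N²·Var(ȳ) = N²·(1 − n/N)·s²/n.
f = 9177/36911 = 0.24862507; Var(ȳ) = 0.75137493·1860000/9177 = 152.28913.
Var(Ŷ) = 36911² · 152.28913 = 2.0748205 × 10^11.
SE(Ŷ) = √(2.0748205 × 10^11) = 455500.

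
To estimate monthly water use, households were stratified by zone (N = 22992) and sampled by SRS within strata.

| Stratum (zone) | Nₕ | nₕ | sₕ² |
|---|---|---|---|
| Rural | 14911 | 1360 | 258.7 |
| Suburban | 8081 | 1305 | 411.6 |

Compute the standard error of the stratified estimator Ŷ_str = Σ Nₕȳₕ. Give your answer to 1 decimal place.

7463.7

Var(Ŷ_str) = Σₕ Nₕ²(1 − fₕ)sₕ²/nₕ.
Rural: 14911²·(1 − 1360/14911)·258.7/1360 = 3.8435774 × 10^7.
Suburban: 8081²·(1 − 1305/8081)·411.6/1305 = 1.7270438 × 10^7.
Sum = 5.5706212 × 10^7.
SE = √(5.5706212 × 10^7) = 7463.7.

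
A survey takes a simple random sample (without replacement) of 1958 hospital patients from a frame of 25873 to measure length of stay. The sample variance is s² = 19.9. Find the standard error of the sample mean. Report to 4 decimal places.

0.0969

Under SRS without replacement, Var(ȳ) = (1 − f)·s²/n with f = n/N = 1958/25873 = 0.07567735.
Var(ȳ) = (1 − 0.07567735)·19.9/1958 = 0.92432265·0.010163432 = 0.0093942905.
SE(ȳ) = √(0.0093942905) = 0.0969.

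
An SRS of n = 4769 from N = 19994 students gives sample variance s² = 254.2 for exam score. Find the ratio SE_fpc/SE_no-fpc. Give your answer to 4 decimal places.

f = n/N = 4769/19994 = 0.23852156.
SE_no-fpc = √(s²/n) = 0.23087351; SE_fpc = √((1−f)s²/n) = 0.20146654.
Ratio = √(1−f) = 0.87262732.

0.8726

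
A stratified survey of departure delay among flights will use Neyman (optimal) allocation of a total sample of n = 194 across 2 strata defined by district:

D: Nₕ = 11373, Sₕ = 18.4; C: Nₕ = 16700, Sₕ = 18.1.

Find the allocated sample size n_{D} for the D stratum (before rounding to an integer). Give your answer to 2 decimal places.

Neyman allocation: nₕ = n·NₕSₕ / Σⱼ NⱼSⱼ.
Σ NⱼSⱼ = 11373·18.4 + 16700·18.1 = 511533.2.
n_{D} = 194·11373·18.4 / 511533.2 = 79.36.

79.36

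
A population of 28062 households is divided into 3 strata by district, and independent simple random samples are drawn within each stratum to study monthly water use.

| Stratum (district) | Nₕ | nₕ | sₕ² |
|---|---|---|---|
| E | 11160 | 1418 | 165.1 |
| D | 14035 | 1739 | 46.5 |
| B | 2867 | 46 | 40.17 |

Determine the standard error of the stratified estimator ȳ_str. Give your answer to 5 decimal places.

Var(ȳ_str) = Σₕ Wₕ²(1 − fₕ)sₕ²/nₕ with Wₕ = Nₕ/N, N = 28062.
E: Wₕ = 0.39769083; term = 0.39769083²·(1 − 0.12706093)·165.1/1418 = 0.016074813.
D: Wₕ = 0.50014254; term = 0.50014254²·(1 − 0.12390452)·46.5/1739 = 0.0058599296.
B: Wₕ = 0.10216663; term = 0.10216663²·(1 − 0.01604465)·40.17/46 = 0.0089688661.
Sum = 0.030903609.
SE = √(0.030903609) = 0.17579.

0.17579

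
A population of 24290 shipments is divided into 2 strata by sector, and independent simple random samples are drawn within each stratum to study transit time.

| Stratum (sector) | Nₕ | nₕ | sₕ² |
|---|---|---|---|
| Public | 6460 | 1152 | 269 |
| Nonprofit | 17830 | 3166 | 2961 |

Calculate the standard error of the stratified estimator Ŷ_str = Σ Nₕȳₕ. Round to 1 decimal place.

15891.4

Var(Ŷ_str) = Σₕ Nₕ²(1 − fₕ)sₕ²/nₕ.
Public: 6460²·(1 − 1152/6460)·269/1152 = 8.0068784 × 10^6.
Nonprofit: 17830²·(1 − 3166/17830)·2961/3166 = 2.4452952 × 10^8.
Sum = 2.525364 × 10^8.
SE = √(2.525364 × 10^8) = 15891.4.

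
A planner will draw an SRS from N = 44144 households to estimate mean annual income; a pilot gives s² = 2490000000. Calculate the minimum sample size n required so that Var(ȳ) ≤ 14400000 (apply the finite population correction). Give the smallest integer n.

173

Without fpc, n₀ = s²/D = 2490000000/14400000 = 172.9167.
With fpc, (1 − n/N)·s²/n ≤ D requires n ≥ n₀/(1 + n₀/N) = 172.9167/(1 + 172.9167/44144) = 172.2420.
Rounding up, n = 173.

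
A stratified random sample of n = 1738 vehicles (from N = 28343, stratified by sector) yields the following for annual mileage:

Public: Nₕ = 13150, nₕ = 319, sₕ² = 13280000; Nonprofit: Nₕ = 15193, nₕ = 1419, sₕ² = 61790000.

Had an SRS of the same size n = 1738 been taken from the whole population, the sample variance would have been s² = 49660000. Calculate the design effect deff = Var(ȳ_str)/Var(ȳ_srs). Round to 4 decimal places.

Var(ȳ_str) = Σ Wₕ²(1−fₕ)sₕ²/nₕ with Wₕ = Nₕ/28343:
  Public: (13150/28343)²·(1−319/13150)·13280000/319 = 8743.8363
  Nonprofit: (15193/28343)²·(1−1419/15193)·61790000/1419 = 11343.518
  → Var(ȳ_str) = 20087.354.
Var(ȳ_srs) = (1 − 1738/28343)·49660000/1738 = 26820.964.
deff = 20087.354 / 26820.964 = 0.7489.

0.7489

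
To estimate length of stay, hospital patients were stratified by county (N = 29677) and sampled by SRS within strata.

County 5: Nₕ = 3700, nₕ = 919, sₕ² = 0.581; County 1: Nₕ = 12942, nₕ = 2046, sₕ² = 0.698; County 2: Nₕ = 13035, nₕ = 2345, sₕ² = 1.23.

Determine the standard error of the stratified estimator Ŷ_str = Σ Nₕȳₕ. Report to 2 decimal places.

Var(Ŷ_str) = Σₕ Nₕ²(1 − fₕ)sₕ²/nₕ.
County 5: 3700²·(1 − 919/3700)·0.581/919 = 6505.2402.
County 1: 12942²·(1 − 2046/12942)·0.698/2046 = 48108.109.
County 2: 13035²·(1 − 2345/13035)·1.23/2345 = 73088.829.
Sum = 127702.18.
SE = √(127702.18) = 357.35.

357.35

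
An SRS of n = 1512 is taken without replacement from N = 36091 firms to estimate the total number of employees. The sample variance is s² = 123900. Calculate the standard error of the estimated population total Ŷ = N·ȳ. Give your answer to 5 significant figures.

Var(Ŷ) = N²·Var(ȳ) = N²·(1 − n/N)·s²/n.
f = 1512/36091 = 0.04189410; Var(ȳ) = 0.95810590·123900/1512 = 78.511456.
Var(Ŷ) = 36091² · 78.511456 = 1.022659 × 10^11.
SE(Ŷ) = √(1.022659 × 10^11) = 319790.

319790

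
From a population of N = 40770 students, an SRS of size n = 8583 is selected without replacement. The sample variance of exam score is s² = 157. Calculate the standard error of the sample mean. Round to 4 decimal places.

Under SRS without replacement, Var(ȳ) = (1 − f)·s²/n with f = n/N = 8583/40770 = 0.21052244.
Var(ȳ) = (1 − 0.21052244)·157/8583 = 0.78947756·0.018291973 = 0.014441102.
SE(ȳ) = √(0.014441102) = 0.1202.

0.1202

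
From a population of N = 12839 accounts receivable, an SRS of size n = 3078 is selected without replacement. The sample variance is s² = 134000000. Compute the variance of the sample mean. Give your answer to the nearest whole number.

Under SRS without replacement, Var(ȳ) = (1 − f)·s²/n with f = n/N = 3078/12839 = 0.23973830.
Var(ȳ) = (1 − 0.23973830)·134000000/3078 = 0.76026170·43534.763 = 33097.813.

33098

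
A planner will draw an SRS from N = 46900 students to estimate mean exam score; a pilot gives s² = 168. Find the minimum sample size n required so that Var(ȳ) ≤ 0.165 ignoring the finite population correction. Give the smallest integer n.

Without fpc, n₀ = s²/D = 168/0.165 = 1018.1818.
Rounding up, n = 1019.

1019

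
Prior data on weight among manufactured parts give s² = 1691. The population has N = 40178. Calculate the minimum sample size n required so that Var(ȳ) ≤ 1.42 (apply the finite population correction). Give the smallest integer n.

1157

Without fpc, n₀ = s²/D = 1691/1.42 = 1190.8451.
With fpc, (1 − n/N)·s²/n ≤ D requires n ≥ n₀/(1 + n₀/N) = 1190.8451/(1 + 1190.8451/40178) = 1156.5654.
Rounding up, n = 1157.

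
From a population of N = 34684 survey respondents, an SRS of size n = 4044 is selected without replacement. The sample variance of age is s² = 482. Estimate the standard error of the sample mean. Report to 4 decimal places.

0.3245

Under SRS without replacement, Var(ȳ) = (1 − f)·s²/n with f = n/N = 4044/34684 = 0.11659555.
Var(ȳ) = (1 − 0.11659555)·482/4044 = 0.88340445·0.11918892 = 0.10529202.
SE(ȳ) = √(0.10529202) = 0.3245.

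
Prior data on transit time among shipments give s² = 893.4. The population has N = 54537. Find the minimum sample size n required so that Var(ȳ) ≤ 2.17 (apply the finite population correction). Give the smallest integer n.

409

Without fpc, n₀ = s²/D = 893.4/2.17 = 411.7051.
With fpc, (1 − n/N)·s²/n ≤ D requires n ≥ n₀/(1 + n₀/N) = 411.7051/(1 + 411.7051/54537) = 408.6204.
Rounding up, n = 409.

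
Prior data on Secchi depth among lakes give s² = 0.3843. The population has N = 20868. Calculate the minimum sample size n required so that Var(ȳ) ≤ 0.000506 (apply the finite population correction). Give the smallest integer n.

733

Without fpc, n₀ = s²/D = 0.3843/0.000506 = 759.4862.
With fpc, (1 − n/N)·s²/n ≤ D requires n ≥ n₀/(1 + n₀/N) = 759.4862/(1 + 759.4862/20868) = 732.8155.
Rounding up, n = 733.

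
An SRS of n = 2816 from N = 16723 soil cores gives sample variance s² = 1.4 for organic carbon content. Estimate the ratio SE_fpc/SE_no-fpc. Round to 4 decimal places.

0.9119

f = n/N = 2816/16723 = 0.16839084.
SE_no-fpc = √(s²/n) = 0.022297065; SE_fpc = √((1−f)s²/n) = 0.020333275.
Ratio = √(1−f) = 0.91192607.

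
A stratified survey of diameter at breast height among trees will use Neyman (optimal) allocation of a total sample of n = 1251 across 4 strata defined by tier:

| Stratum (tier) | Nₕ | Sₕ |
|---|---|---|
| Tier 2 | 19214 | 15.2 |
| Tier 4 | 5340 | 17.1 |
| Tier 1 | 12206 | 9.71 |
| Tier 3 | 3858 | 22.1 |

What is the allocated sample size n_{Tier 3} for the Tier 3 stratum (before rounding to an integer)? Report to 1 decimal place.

181.7

Neyman allocation: nₕ = n·NₕSₕ / Σⱼ NⱼSⱼ.
Σ NⱼSⱼ = 19214·15.2 + 5340·17.1 + 12206·9.71 + 3858·22.1 = 587148.86.
n_{Tier 3} = 1251·3858·22.1 / 587148.86 = 181.7.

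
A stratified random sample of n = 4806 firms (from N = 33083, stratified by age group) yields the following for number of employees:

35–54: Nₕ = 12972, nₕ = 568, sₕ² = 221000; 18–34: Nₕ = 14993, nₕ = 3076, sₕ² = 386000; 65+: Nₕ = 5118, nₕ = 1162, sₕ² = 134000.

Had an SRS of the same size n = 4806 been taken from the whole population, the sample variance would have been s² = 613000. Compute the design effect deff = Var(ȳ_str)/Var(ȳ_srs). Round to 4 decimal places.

0.7322

Var(ȳ_str) = Σ Wₕ²(1−fₕ)sₕ²/nₕ with Wₕ = Nₕ/33083:
  35–54: (12972/33083)²·(1−568/12972)·221000/568 = 57.2009
  18–34: (14993/33083)²·(1−3076/14993)·386000/3076 = 20.485505
  65+: (5118/33083)²·(1−1162/5118)·134000/1162 = 2.1332682
  → Var(ȳ_str) = 79.819673.
Var(ȳ_srs) = (1 − 4806/33083)·613000/4806 = 109.01974.
deff = 79.819673 / 109.01974 = 0.7322.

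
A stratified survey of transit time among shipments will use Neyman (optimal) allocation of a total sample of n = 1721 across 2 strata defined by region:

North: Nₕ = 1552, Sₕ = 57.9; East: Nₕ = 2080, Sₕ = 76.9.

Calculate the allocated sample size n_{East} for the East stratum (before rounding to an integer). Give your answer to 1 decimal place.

Neyman allocation: nₕ = n·NₕSₕ / Σⱼ NⱼSⱼ.
Σ NⱼSⱼ = 1552·57.9 + 2080·76.9 = 249812.8.
n_{East} = 1721·2080·76.9 / 249812.8 = 1101.9.

1101.9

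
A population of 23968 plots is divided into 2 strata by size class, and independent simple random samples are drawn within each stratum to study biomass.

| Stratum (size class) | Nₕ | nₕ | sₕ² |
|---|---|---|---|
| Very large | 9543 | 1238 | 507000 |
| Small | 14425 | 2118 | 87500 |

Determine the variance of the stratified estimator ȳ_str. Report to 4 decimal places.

Var(ȳ_str) = Σₕ Wₕ²(1 − fₕ)sₕ²/nₕ with Wₕ = Nₕ/N, N = 23968.
Very large: Wₕ = 0.39815587; term = 0.39815587²·(1 − 0.12972860)·507000/1238 = 56.499979.
Small: Wₕ = 0.60184413; term = 0.60184413²·(1 − 0.14682842)·87500/2118 = 12.766931.
Sum = 69.26691.

69.2669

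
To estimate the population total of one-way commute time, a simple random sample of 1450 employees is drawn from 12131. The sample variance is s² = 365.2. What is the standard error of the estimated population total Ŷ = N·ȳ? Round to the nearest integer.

Var(Ŷ) = N²·Var(ȳ) = N²·(1 − n/N)·s²/n.
f = 1450/12131 = 0.11952848; Var(ȳ) = 0.88047152·365.2/1450 = 0.22175738.
Var(Ŷ) = 12131² · 0.22175738 = 3.2634074 × 10^7.
SE(Ŷ) = √(3.2634074 × 10^7) = 5713.

5713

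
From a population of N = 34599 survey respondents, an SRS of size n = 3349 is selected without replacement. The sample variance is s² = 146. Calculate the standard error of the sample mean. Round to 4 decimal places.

Under SRS without replacement, Var(ȳ) = (1 − f)·s²/n with f = n/N = 3349/34599 = 0.09679471.
Var(ȳ) = (1 − 0.09679471)·146/3349 = 0.90320529·0.043595103 = 0.039375328.
SE(ȳ) = √(0.039375328) = 0.1984.

0.1984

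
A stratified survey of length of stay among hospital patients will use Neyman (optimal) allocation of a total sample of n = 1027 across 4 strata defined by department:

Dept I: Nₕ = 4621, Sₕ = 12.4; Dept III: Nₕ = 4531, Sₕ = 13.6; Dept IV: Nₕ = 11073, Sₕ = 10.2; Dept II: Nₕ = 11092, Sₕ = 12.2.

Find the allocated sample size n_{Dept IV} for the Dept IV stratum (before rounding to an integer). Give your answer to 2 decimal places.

315.90

Neyman allocation: nₕ = n·NₕSₕ / Σⱼ NⱼSⱼ.
Σ NⱼSⱼ = 4621·12.4 + 4531·13.6 + 11073·10.2 + 11092·12.2 = 367189.
n_{Dept IV} = 1027·11073·10.2 / 367189 = 315.90.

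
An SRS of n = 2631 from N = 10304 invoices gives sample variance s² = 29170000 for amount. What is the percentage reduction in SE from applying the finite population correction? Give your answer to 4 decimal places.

f = n/N = 2631/10304 = 0.25533773.
SE_no-fpc = √(s²/n) = 105.29501; SE_fpc = √((1−f)s²/n) = 90.863082.
Ratio = √(1−f) = 0.86293816. Reduction = 100·(1 − 0.86293816) = 13.7062%.

13.7062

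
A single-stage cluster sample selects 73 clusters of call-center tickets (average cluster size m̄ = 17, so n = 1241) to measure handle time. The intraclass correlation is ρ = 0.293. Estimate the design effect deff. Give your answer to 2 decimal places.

5.69

deff = 1 + (17 − 1)·0.293 = 1 + 4.688 = 5.688.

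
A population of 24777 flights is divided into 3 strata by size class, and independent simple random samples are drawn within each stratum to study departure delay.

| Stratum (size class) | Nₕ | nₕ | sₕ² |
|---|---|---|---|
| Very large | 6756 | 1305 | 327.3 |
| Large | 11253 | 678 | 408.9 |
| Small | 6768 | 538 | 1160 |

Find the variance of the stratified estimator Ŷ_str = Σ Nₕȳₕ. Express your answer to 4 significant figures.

Var(Ŷ_str) = Σₕ Nₕ²(1 − fₕ)sₕ²/nₕ.
Very large: 6756²·(1 − 1305/6756)·327.3/1305 = 9.2363699 × 10^6.
Large: 11253²·(1 − 678/11253)·408.9/678 = 7.1768871 × 10^7.
Small: 6768²·(1 − 538/6768)·1160/538 = 9.0912607 × 10^7.
Sum = 1.7191785 × 10^8.

1.719 × 10^8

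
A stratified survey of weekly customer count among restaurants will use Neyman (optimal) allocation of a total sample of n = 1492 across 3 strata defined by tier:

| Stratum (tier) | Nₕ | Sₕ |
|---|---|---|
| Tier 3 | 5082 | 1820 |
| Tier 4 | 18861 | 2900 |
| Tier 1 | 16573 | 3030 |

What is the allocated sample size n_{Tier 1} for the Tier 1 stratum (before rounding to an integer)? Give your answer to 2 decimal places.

656.28

Neyman allocation: nₕ = n·NₕSₕ / Σⱼ NⱼSⱼ.
Σ NⱼSⱼ = 5082·1820 + 18861·2900 + 16573·3030 = 1.1416233 × 10^8.
n_{Tier 1} = 1492·16573·3030 / (1.1416233 × 10^8) = 656.28.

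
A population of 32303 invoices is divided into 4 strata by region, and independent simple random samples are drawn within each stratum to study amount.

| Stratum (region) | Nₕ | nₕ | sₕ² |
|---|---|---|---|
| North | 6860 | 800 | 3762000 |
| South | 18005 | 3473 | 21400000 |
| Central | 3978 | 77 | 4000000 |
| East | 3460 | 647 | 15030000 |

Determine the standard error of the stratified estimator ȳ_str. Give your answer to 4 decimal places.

52.1691

Var(ȳ_str) = Σₕ Wₕ²(1 − fₕ)sₕ²/nₕ with Wₕ = Nₕ/N, N = 32303.
North: Wₕ = 0.21236418; term = 0.21236418²·(1 − 0.11661808)·3762000/800 = 187.34402.
South: Wₕ = 0.55737857; term = 0.55737857²·(1 − 0.19289086)·21400000/3473 = 1545.0473.
Central: Wₕ = 0.12314646; term = 0.12314646²·(1 − 0.01935646)·4000000/77 = 772.54588.
East: Wₕ = 0.10711079; term = 0.10711079²·(1 − 0.18699422)·15030000/647 = 216.678.
Sum = 2721.6152.
SE = √(2721.6152) = 52.1691.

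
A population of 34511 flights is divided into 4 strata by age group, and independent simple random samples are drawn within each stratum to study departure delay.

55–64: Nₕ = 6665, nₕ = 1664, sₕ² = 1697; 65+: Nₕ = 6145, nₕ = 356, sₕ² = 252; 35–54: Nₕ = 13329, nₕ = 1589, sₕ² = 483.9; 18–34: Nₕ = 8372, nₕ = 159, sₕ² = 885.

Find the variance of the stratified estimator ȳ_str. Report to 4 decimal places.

0.4110

Var(ȳ_str) = Σₕ Wₕ²(1 − fₕ)sₕ²/nₕ with Wₕ = Nₕ/N, N = 34511.
55–64: Wₕ = 0.19312683; term = 0.19312683²·(1 − 0.24966242)·1697/1664 = 0.028541083.
65+: Wₕ = 0.17805917; term = 0.17805917²·(1 − 0.05793328)·252/356 = 0.021142722.
35–54: Wₕ = 0.38622468; term = 0.38622468²·(1 − 0.11921374)·483.9/1589 = 0.040011267.
18–34: Wₕ = 0.24258932; term = 0.24258932²·(1 − 0.01899188)·885/159 = 0.32133801.
Sum = 0.41103308.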